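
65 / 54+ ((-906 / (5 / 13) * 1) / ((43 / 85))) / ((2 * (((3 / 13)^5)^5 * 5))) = -470958917212241077778040192578281 / 121444700686830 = -3877970092961939704.48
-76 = -76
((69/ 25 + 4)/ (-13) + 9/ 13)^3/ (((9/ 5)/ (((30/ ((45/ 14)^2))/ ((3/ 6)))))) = 137682944/ 8341734375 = 0.02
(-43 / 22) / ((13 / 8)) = -172 / 143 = -1.20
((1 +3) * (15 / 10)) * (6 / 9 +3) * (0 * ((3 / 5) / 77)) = 0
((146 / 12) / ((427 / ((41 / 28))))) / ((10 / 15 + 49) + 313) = 2993 / 26016256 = 0.00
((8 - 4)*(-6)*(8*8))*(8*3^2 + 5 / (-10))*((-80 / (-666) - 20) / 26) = 9320960 / 111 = 83972.61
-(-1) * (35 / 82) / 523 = 35 / 42886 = 0.00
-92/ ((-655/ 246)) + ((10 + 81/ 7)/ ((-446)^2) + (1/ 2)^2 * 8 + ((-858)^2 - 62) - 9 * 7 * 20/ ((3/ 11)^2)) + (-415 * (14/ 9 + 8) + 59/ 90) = 130462889642483/ 182405972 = 715233.65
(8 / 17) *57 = 456 / 17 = 26.82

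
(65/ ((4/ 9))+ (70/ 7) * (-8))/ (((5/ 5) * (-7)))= -265/ 28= -9.46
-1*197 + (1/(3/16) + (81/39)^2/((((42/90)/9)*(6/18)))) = 205510/3549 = 57.91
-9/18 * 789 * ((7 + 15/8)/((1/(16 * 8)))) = -448152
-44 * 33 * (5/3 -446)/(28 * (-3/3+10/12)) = -967758/7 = -138251.14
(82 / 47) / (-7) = -82 / 329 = -0.25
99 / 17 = 5.82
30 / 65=6 / 13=0.46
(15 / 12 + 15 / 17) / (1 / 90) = 6525 / 34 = 191.91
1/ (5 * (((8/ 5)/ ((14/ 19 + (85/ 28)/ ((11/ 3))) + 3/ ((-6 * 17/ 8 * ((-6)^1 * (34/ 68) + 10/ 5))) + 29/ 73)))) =15957657/ 58098656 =0.27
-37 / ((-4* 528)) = 37 / 2112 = 0.02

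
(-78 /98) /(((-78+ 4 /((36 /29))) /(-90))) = -31590 /32977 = -0.96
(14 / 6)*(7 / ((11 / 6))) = 98 / 11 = 8.91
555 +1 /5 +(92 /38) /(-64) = 1687693 /3040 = 555.16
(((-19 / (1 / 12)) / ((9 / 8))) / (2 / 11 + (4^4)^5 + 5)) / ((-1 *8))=836 / 36283883716779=0.00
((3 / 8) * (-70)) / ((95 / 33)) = -693 / 76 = -9.12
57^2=3249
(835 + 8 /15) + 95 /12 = 16869 /20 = 843.45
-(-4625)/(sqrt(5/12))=1850*sqrt(15)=7165.02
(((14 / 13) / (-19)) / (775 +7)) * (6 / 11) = -0.00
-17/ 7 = -2.43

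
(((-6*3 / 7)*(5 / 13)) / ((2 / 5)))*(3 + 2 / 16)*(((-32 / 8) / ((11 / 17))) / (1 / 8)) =382.12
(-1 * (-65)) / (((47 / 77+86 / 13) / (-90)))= -1951950 / 2411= -809.60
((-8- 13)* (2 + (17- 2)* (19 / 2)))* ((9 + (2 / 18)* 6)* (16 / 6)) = -234668 / 3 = -78222.67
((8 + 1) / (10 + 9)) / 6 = 3 / 38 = 0.08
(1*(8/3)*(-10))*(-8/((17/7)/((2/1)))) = 175.69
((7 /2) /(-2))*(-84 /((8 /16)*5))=294 /5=58.80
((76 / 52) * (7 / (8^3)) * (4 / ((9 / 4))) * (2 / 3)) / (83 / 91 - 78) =-931 / 3030480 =-0.00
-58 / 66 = -29 / 33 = -0.88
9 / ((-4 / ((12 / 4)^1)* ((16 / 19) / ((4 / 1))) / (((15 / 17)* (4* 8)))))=-15390 / 17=-905.29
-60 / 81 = -20 / 27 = -0.74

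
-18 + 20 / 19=-322 / 19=-16.95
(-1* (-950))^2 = 902500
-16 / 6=-8 / 3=-2.67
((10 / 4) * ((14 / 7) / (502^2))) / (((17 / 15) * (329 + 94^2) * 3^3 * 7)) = 5 / 494719888572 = 0.00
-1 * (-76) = 76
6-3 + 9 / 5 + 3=39 / 5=7.80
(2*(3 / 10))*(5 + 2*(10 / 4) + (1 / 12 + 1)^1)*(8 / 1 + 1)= 1197 / 20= 59.85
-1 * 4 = -4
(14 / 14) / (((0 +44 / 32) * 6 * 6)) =2 / 99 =0.02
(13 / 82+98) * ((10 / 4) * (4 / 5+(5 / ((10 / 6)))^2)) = 394401 / 164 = 2404.88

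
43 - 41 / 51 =2152 / 51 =42.20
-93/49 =-1.90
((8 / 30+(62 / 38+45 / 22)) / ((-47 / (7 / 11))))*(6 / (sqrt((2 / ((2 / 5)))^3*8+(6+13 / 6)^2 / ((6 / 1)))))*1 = -1038534*sqrt(1310406) / 117994416265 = -0.01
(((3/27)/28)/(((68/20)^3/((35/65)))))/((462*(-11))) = -125/11684961288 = -0.00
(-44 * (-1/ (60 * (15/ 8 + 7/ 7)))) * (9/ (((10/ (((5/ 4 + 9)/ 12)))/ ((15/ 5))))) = 1353/ 2300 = 0.59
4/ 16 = 1/ 4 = 0.25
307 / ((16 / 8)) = 307 / 2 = 153.50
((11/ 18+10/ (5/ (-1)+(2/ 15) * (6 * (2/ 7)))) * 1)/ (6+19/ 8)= -17852/ 100701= -0.18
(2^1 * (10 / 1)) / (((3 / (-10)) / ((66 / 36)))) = -1100 / 9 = -122.22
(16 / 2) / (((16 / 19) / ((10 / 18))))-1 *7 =-31 / 18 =-1.72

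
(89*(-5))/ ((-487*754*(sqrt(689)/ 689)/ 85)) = 37825*sqrt(689)/ 367198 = 2.70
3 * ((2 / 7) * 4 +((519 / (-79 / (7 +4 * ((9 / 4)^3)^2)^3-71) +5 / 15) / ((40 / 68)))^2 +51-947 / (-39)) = 210317389425380010809400041944223276390899 / 322939109976586549564496812138300220625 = 651.26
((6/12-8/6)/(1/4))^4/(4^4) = 625/1296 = 0.48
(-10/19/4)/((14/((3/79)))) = -0.00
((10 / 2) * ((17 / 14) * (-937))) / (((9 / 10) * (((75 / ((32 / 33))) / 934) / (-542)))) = 41372227.99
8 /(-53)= -8 /53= -0.15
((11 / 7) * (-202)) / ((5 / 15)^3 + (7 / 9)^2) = -89991 / 182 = -494.46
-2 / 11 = -0.18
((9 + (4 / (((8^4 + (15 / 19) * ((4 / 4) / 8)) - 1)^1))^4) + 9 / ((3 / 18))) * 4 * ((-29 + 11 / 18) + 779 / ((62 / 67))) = 8585364534378387783506281115632 / 41882832279661007257824375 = 204985.29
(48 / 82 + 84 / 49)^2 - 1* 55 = -4094695 / 82369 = -49.71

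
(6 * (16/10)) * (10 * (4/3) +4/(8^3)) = 5123/40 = 128.08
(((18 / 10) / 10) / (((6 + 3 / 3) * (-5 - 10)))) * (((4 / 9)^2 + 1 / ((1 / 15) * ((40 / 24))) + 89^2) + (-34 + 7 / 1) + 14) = -641293 / 47250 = -13.57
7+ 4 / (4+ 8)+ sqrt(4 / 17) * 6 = 12 * sqrt(17) / 17+ 22 / 3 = 10.24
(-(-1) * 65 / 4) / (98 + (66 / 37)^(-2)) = 70785 / 428257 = 0.17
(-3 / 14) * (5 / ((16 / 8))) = -15 / 28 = -0.54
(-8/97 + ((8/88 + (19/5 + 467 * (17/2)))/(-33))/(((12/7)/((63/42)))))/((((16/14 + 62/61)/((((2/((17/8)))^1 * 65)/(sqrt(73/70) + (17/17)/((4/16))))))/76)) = -1949099191013520/32102021281 + 6961068539334 * sqrt(5110)/32102021281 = -45214.98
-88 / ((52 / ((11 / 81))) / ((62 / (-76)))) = 3751 / 20007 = 0.19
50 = 50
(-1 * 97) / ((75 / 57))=-73.72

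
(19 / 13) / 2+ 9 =253 / 26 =9.73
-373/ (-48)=373/ 48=7.77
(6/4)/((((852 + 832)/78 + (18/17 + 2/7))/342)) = 125307/5602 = 22.37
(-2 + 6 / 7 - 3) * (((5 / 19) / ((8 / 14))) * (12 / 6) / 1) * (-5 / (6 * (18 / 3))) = 0.53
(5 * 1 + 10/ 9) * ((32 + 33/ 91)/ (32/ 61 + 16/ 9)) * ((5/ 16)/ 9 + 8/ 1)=879362275/ 1274112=690.18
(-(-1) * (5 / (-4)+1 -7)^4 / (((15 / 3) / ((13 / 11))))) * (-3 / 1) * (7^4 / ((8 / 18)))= -596061770031 / 56320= -10583483.13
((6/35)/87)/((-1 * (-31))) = 2/31465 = 0.00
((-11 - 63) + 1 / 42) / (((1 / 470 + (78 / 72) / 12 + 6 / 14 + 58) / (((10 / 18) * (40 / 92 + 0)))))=-292058000 / 956508981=-0.31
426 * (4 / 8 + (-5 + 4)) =-213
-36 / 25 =-1.44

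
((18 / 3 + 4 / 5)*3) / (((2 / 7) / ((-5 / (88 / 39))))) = -13923 / 88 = -158.22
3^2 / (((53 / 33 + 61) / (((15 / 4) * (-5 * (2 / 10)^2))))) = -891 / 8264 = -0.11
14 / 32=7 / 16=0.44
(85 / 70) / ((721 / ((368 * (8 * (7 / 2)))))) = 12512 / 721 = 17.35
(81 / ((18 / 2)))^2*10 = 810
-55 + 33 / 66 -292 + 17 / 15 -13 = -10751 / 30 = -358.37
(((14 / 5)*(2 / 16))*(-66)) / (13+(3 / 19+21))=-0.68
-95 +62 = -33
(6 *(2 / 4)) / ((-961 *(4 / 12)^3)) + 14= 13.92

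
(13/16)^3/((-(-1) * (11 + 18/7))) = 0.04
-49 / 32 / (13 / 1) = -49 / 416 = -0.12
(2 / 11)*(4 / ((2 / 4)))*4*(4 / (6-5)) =256 / 11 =23.27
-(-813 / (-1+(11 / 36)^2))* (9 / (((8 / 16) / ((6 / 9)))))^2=-151725312 / 1175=-129127.93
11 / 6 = 1.83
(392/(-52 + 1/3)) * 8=-9408/155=-60.70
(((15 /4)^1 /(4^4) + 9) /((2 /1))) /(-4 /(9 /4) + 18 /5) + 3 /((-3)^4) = 11383601 /4534272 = 2.51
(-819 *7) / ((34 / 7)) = -40131 / 34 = -1180.32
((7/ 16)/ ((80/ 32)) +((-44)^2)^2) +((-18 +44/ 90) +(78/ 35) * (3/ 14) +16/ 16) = 13223226739/ 3528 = 3748080.14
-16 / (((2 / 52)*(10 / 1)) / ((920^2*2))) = -70420480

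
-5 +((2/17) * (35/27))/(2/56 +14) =-899975/180387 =-4.99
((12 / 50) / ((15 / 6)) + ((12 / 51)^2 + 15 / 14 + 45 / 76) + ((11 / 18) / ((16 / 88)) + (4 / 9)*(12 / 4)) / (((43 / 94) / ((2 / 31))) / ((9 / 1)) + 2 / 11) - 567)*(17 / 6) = -64782504882251 / 40804267000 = -1587.64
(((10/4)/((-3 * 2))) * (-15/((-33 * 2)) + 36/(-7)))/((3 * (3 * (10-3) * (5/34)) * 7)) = 12869/407484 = 0.03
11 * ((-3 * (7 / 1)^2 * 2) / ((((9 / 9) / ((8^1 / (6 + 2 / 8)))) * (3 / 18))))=-620928 / 25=-24837.12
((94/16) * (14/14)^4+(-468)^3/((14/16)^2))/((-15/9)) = 157444957443/1960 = 80329059.92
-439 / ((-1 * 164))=439 / 164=2.68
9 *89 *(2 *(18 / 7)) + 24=29004 / 7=4143.43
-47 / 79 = -0.59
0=0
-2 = -2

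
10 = 10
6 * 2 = 12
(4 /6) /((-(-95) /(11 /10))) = 11 /1425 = 0.01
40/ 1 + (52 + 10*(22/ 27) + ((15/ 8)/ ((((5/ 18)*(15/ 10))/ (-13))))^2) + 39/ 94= 17881799/ 5076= 3522.81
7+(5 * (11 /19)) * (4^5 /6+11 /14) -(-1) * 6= 21391 /42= 509.31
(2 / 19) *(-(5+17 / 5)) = -84 / 95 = -0.88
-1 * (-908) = 908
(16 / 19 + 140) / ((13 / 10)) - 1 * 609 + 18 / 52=-247155 / 494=-500.31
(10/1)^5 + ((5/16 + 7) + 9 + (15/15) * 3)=100019.31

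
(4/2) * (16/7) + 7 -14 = -2.43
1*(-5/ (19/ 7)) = -35/ 19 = -1.84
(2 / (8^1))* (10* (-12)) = -30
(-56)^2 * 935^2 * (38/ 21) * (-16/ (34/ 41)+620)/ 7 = 425723302400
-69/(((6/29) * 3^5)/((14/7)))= -667/243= -2.74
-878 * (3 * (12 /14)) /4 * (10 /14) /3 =-6585 /49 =-134.39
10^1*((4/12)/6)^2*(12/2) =0.19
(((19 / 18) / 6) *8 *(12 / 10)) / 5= 76 / 225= 0.34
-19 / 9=-2.11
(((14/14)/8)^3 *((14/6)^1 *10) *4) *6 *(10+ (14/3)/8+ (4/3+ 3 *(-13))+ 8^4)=1708945/384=4450.38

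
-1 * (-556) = 556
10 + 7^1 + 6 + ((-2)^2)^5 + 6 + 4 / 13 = 13693 / 13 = 1053.31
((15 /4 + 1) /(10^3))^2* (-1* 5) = -361 /3200000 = -0.00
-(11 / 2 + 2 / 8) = -23 / 4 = -5.75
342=342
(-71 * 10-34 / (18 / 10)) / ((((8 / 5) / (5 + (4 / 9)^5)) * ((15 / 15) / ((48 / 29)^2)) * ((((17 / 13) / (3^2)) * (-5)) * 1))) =808506250240 / 93802617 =8619.23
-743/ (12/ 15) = -3715/ 4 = -928.75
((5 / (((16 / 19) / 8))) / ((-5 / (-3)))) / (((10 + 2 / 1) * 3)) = 19 / 24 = 0.79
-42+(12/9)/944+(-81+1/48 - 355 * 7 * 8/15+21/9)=-1365003/944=-1445.98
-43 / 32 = -1.34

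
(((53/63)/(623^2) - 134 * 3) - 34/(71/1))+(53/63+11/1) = -678186336775/1736101017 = -390.64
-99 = -99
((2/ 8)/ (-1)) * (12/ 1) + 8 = 5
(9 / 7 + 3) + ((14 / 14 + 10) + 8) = 163 / 7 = 23.29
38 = 38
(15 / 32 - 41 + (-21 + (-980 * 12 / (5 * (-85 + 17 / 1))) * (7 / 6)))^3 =-1529221973761 / 160989184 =-9498.91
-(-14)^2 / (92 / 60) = -127.83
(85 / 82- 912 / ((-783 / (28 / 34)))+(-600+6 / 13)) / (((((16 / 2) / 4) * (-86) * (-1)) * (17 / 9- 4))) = 2826282415 / 1717458184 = 1.65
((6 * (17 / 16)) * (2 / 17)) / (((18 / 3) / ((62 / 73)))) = 31 / 292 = 0.11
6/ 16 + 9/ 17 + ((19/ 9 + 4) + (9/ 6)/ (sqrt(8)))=3 * sqrt(2)/ 8 + 8587/ 1224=7.55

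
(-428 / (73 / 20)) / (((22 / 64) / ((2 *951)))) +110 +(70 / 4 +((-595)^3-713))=-339338601243 / 1606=-211294272.26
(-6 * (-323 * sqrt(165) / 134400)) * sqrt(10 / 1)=0.59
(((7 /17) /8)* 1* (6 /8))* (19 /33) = 133 /5984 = 0.02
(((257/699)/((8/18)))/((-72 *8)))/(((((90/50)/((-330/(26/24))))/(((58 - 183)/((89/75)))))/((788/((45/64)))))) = -69614875000/2426229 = -28692.62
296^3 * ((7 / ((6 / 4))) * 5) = 605134506.67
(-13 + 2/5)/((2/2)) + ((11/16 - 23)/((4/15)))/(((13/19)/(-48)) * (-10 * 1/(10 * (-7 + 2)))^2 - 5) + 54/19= 302172921/43324940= 6.97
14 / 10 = 7 / 5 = 1.40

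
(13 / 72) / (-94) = -13 / 6768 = -0.00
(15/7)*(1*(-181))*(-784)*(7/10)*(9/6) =319284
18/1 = 18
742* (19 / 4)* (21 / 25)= 2960.58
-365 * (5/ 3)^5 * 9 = -1140625/ 27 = -42245.37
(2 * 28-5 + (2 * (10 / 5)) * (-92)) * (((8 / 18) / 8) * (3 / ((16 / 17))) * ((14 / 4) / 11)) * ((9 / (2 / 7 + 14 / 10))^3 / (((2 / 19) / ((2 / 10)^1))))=-1493482805325 / 289173632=-5164.66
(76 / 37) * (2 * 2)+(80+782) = 32198 / 37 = 870.22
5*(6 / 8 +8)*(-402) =-35175 / 2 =-17587.50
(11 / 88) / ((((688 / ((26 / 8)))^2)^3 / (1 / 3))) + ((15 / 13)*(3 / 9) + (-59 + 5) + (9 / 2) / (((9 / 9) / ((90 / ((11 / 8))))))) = 359193826037656540011569495 / 1490863411702460892315648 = 240.93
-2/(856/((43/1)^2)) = -4.32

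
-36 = -36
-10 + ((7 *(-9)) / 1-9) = -82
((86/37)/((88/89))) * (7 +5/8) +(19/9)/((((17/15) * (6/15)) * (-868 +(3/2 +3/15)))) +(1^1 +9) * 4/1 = 333275887891/5754172512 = 57.92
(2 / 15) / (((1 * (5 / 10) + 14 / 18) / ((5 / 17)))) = 12 / 391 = 0.03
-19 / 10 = -1.90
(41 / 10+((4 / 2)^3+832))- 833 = 111 / 10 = 11.10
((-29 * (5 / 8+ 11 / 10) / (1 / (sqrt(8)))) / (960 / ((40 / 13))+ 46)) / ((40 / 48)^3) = -54027 * sqrt(2) / 111875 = -0.68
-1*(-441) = 441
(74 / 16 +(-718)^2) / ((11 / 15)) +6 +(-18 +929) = 61944131 / 88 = 703910.58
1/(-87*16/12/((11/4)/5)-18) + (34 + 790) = 2074821/2518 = 824.00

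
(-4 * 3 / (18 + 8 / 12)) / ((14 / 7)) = -9 / 28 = -0.32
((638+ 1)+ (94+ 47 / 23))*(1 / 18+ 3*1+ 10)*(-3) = -1986455 / 69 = -28789.20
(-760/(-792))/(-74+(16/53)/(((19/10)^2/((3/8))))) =-1817635/140108958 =-0.01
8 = 8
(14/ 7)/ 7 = 2/ 7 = 0.29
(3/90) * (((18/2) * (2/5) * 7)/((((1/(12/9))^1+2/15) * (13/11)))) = 2772/3445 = 0.80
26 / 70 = 13 / 35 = 0.37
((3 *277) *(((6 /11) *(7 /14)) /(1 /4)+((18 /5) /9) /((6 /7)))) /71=71189 /3905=18.23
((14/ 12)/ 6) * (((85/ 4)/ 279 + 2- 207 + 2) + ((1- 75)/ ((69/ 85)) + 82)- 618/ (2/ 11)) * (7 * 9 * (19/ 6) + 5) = -265369422955/ 1848096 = -143590.71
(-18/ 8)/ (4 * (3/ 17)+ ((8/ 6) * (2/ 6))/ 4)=-1377/ 500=-2.75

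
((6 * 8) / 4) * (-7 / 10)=-42 / 5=-8.40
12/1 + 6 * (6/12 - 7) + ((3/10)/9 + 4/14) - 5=-6653/210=-31.68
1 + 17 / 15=32 / 15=2.13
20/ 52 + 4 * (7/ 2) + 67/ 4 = 1619/ 52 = 31.13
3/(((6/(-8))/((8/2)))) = -16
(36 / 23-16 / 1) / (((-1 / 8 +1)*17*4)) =-664 / 2737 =-0.24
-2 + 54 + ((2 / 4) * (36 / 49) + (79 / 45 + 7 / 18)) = 240397 / 4410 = 54.51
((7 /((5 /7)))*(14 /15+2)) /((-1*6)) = -1078 /225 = -4.79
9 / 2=4.50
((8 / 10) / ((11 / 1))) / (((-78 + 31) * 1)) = -4 / 2585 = -0.00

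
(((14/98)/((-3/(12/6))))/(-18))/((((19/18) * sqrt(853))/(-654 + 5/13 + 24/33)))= -0.11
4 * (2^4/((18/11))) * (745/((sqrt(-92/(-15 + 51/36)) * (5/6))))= 26224 * sqrt(11247)/207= 13435.29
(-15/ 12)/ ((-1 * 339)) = 5/ 1356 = 0.00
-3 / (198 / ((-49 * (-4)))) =-98 / 33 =-2.97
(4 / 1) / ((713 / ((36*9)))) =1296 / 713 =1.82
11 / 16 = 0.69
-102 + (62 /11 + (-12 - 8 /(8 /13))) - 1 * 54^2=-33411 /11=-3037.36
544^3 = 160989184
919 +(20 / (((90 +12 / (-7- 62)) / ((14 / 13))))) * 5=920.20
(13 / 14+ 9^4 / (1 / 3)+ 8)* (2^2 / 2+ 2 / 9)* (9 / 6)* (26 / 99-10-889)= -122646254125 / 2079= -58992907.23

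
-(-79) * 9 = 711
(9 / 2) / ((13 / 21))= 7.27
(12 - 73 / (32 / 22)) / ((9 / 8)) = -611 / 18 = -33.94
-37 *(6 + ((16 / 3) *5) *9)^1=-9102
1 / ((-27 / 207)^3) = -12167 / 27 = -450.63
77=77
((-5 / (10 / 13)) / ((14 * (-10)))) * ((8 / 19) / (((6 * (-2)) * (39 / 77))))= -11 / 3420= -0.00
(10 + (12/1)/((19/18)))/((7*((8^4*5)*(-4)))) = -29/778240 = -0.00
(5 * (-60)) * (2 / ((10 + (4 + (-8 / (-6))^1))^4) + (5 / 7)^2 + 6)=-53561865075 / 27424418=-1953.07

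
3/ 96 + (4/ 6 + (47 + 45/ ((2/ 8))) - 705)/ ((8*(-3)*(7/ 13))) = 74527/ 2016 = 36.97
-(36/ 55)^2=-0.43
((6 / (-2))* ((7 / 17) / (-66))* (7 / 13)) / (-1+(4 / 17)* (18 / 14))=-343 / 23738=-0.01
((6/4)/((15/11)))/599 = 11/5990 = 0.00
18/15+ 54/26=213/65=3.28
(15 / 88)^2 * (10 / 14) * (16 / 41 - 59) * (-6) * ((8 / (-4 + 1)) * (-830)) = 1121900625 / 69454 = 16153.15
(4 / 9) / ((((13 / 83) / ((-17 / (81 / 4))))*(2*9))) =-11288 / 85293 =-0.13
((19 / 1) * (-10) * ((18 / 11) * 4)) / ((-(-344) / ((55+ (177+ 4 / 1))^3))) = -47519403.30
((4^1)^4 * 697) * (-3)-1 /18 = -535296.06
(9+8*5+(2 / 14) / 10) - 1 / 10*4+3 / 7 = 3433 / 70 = 49.04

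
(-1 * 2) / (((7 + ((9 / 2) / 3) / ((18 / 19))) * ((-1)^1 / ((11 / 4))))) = 0.64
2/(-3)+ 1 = 1/3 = 0.33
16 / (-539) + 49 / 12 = 26219 / 6468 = 4.05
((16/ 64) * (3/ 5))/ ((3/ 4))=1/ 5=0.20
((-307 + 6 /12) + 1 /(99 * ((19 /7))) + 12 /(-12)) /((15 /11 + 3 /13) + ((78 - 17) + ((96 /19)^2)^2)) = -103148474767 /239618863422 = -0.43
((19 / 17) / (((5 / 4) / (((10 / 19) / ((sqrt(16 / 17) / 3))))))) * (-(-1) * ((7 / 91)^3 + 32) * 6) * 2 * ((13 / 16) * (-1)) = -632745 * sqrt(17) / 5746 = -454.03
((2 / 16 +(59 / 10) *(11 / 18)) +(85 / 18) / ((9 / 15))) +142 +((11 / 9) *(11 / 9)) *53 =754187 / 3240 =232.77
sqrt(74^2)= 74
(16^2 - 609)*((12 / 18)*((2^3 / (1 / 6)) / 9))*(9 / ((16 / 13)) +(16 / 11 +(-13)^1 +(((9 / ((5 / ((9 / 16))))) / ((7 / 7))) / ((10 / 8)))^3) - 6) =37670977097 / 3093750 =12176.48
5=5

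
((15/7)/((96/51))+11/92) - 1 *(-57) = 300145/5152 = 58.26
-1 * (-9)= 9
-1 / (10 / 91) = -91 / 10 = -9.10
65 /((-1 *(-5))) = 13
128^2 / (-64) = -256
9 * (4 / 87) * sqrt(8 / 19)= 24 * sqrt(38) / 551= 0.27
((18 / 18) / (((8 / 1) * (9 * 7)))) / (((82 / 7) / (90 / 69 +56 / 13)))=839 / 882648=0.00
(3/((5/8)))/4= 6/5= 1.20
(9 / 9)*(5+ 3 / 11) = 58 / 11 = 5.27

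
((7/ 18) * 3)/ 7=1/ 6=0.17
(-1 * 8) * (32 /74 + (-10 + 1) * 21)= 55816 /37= 1508.54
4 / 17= 0.24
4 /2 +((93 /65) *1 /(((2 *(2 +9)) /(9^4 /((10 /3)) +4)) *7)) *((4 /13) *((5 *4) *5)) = 669362 /1183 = 565.82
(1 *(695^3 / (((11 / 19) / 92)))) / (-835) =-117361550300 / 1837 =-63887615.84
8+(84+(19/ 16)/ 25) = 36819/ 400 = 92.05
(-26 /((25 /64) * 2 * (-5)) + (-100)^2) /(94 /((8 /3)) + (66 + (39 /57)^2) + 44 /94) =28297155392 /288965625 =97.93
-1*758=-758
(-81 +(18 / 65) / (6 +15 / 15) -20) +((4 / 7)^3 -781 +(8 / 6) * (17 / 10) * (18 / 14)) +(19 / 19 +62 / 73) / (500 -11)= -233150073151 / 265288205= -878.86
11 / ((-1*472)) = -11 / 472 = -0.02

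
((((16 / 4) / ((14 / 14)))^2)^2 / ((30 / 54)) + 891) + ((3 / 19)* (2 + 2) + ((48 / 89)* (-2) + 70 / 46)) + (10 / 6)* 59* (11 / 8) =6945121453 / 4667160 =1488.08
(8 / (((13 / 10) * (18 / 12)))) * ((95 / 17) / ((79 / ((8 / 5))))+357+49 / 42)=230961520 / 157131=1469.87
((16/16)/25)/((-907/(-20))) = 4/4535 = 0.00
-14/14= -1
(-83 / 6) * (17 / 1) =-1411 / 6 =-235.17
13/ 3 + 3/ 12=55/ 12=4.58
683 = 683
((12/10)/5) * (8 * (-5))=-48/5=-9.60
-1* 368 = -368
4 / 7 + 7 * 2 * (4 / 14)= 32 / 7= 4.57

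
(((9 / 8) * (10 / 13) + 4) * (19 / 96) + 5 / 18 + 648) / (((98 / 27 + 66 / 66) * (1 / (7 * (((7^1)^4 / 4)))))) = 490244845209 / 832000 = 589236.59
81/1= 81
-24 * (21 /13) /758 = -0.05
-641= -641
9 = 9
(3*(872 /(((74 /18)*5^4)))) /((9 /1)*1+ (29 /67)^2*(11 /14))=1479646224 /13293753125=0.11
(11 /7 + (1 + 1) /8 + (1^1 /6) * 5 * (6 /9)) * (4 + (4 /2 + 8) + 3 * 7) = 2995 /36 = 83.19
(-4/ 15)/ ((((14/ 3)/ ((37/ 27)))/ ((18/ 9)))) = -148/ 945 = -0.16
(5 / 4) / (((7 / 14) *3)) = 5 / 6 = 0.83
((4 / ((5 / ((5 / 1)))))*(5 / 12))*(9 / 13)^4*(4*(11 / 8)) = 120285 / 57122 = 2.11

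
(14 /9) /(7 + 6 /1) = 14 /117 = 0.12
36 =36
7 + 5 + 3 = 15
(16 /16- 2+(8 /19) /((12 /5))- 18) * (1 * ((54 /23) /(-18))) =1073 /437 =2.46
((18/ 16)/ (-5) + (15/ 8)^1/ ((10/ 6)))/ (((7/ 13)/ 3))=5.01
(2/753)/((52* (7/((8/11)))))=0.00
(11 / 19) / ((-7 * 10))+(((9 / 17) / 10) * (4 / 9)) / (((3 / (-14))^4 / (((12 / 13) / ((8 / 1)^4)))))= -730859 / 126977760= -0.01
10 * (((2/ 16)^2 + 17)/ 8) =5445/ 256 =21.27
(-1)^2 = 1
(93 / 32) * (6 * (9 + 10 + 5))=837 / 2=418.50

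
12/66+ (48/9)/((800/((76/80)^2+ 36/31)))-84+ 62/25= -1663897699/20460000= -81.32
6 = 6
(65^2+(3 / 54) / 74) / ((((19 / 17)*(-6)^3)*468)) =-95670917 / 2558335104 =-0.04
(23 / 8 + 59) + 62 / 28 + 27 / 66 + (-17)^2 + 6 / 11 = 218091 / 616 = 354.04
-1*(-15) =15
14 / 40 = 7 / 20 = 0.35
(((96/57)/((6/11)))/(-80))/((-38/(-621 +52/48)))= -81829/129960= -0.63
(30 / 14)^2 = 225 / 49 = 4.59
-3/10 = -0.30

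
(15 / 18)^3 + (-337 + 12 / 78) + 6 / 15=-335.87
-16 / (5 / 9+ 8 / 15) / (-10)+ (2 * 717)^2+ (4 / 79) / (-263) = 2093522017736 / 1018073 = 2056357.47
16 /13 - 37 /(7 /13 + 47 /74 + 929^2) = 13283482414 /10793205423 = 1.23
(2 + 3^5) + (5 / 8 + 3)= 1989 / 8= 248.62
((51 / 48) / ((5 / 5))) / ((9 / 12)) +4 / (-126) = 349 / 252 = 1.38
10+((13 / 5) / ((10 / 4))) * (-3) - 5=47 / 25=1.88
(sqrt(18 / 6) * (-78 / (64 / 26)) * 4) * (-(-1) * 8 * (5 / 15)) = -585.43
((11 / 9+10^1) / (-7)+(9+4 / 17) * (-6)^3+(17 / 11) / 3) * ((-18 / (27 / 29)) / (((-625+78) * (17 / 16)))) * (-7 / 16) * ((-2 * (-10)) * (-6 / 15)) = -10910418976 / 46950651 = -232.38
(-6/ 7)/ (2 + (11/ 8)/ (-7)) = -48/ 101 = -0.48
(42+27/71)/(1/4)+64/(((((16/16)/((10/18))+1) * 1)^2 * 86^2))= 1090480736/6432671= 169.52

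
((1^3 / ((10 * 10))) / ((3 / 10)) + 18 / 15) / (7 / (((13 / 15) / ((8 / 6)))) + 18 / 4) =0.08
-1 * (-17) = 17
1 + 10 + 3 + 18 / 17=15.06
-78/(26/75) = -225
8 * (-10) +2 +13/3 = -221/3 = -73.67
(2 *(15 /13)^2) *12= 5400 /169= 31.95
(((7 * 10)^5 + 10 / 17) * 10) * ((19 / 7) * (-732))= -3973779853390800 / 119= -33393108011687.39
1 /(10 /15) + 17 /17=5 /2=2.50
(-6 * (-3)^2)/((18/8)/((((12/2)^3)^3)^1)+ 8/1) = -241864704/35831809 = -6.75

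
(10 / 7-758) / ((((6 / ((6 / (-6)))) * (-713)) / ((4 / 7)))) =-10592 / 104811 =-0.10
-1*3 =-3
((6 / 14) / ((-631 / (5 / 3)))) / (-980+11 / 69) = 345 / 298628953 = 0.00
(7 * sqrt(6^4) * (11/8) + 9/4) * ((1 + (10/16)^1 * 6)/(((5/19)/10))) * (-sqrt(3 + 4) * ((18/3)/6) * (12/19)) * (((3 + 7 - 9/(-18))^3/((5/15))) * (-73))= 161269062885 * sqrt(7)/16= 26667364660.13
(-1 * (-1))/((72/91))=91/72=1.26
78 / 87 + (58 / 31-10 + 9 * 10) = 74408 / 899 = 82.77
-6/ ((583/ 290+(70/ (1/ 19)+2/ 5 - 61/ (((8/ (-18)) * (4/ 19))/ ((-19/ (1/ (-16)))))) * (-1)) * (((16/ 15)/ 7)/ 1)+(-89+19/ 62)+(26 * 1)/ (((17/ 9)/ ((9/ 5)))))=32094300/ 162967189837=0.00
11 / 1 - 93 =-82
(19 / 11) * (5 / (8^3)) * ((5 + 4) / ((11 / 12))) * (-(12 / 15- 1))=513 / 15488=0.03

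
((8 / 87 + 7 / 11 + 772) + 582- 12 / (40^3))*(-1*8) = -20743597129 / 1914000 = -10837.83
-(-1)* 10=10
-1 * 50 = -50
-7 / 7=-1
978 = 978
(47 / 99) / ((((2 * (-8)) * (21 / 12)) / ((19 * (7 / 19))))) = -47 / 396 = -0.12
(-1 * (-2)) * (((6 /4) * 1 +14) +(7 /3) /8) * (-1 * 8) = -758 /3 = -252.67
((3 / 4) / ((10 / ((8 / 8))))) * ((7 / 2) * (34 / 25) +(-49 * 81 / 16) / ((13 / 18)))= -2641947 / 104000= -25.40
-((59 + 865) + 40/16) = -1853/2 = -926.50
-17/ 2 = -8.50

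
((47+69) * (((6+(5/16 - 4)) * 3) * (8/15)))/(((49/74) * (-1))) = -158804/245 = -648.18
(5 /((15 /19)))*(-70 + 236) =1051.33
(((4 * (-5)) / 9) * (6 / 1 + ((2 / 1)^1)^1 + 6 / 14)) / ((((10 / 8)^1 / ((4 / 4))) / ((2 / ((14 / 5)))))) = -4720 / 441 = -10.70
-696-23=-719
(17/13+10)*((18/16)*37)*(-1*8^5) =-200503296/13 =-15423330.46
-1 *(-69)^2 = -4761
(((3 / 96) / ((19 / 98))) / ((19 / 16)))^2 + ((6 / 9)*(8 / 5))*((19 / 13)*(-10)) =-79141529 / 5082519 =-15.57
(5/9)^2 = 25/81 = 0.31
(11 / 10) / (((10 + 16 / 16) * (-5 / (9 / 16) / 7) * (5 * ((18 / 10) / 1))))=-0.01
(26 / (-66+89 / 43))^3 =-1397415032 / 20774195749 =-0.07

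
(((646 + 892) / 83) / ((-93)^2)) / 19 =1538 / 13639473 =0.00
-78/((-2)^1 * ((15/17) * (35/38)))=8398/175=47.99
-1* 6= -6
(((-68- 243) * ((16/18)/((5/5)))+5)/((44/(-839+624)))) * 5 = 6631.88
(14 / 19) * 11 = 154 / 19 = 8.11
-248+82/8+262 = 97/4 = 24.25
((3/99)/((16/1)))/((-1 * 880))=-1/464640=-0.00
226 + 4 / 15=3394 / 15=226.27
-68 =-68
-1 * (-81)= 81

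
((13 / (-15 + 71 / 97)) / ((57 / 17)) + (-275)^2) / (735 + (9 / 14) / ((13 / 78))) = 41761184941 / 408008736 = 102.35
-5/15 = -1/3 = -0.33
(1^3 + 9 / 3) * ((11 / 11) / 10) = 2 / 5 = 0.40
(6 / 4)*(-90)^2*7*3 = 255150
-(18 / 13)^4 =-104976 / 28561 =-3.68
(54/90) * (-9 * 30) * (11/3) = -594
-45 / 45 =-1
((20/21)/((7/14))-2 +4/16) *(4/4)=0.15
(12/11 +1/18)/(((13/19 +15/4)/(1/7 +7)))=431300/233541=1.85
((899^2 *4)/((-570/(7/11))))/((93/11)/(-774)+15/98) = -23840313098/938885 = -25392.15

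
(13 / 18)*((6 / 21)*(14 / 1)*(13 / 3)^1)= 12.52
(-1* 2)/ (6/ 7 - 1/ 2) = -28/ 5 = -5.60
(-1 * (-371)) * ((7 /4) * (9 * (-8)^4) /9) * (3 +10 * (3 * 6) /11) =566436864 /11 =51494260.36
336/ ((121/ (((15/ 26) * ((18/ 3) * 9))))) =136080/ 1573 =86.51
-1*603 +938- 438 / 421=140597 / 421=333.96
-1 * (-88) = 88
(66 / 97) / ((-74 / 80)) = -2640 / 3589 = -0.74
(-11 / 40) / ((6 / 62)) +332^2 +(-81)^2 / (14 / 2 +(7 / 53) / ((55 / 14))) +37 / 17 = 4649230070909 / 41826120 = 111156.14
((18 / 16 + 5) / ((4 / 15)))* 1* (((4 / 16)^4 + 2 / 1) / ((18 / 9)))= 377055 / 16384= 23.01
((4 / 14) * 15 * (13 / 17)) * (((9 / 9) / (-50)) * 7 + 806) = 1571427 / 595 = 2641.05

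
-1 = -1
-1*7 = -7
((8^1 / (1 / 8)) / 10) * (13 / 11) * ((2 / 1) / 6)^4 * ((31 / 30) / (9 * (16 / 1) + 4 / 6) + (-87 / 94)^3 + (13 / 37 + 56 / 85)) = 42692242996 / 2036526040395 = 0.02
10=10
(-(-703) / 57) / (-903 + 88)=-37 / 2445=-0.02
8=8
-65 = -65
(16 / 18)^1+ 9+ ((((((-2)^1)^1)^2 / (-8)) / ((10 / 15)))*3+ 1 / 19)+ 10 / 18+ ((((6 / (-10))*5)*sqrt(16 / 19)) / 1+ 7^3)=240253 / 684 - 12*sqrt(19) / 19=348.49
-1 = -1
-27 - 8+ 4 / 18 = -313 / 9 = -34.78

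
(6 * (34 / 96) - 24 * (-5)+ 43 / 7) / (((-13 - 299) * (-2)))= 7183 / 34944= 0.21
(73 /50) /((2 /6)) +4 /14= 1633 /350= 4.67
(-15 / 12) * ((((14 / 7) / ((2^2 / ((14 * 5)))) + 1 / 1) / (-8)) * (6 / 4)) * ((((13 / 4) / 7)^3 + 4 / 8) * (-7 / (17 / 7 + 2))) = -1778355 / 222208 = -8.00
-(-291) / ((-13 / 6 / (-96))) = 12893.54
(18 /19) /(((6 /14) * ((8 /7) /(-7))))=-1029 /76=-13.54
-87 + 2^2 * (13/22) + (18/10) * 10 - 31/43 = -31860/473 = -67.36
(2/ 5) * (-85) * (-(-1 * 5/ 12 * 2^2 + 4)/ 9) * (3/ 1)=238/ 9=26.44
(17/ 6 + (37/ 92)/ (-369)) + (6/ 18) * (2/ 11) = 1080271/ 373428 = 2.89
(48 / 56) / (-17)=-6 / 119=-0.05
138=138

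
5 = 5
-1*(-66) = 66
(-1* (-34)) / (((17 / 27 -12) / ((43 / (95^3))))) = -39474 / 263214125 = -0.00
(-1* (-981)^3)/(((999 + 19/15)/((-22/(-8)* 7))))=99127994805/5456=18168620.75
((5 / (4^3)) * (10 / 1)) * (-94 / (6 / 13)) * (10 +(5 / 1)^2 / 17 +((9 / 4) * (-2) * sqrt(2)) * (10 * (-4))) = -229125 * sqrt(2) / 8 - 992875 / 544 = -42329.10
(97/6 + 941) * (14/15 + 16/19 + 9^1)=17636753/1710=10313.89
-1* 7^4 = -2401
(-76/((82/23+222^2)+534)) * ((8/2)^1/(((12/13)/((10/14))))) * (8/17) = -0.00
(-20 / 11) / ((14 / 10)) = -100 / 77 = -1.30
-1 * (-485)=485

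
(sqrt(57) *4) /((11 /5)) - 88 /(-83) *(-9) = 4.18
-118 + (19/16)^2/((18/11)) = -539773/4608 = -117.14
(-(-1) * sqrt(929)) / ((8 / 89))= 89 * sqrt(929) / 8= 339.08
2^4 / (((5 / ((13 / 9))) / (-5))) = -208 / 9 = -23.11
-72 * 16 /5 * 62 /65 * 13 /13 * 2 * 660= -18855936 /65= -290091.32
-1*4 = -4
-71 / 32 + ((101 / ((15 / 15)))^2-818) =9380.78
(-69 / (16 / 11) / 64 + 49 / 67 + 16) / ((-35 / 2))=-1097051 / 1200640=-0.91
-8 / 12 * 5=-3.33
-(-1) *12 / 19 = 12 / 19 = 0.63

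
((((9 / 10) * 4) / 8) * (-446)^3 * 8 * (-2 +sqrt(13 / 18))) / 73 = 5032036.30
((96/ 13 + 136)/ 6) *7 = 6524/ 39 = 167.28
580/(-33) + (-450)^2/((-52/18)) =-30078790/429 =-70113.73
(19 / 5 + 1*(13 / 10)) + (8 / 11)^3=73001 / 13310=5.48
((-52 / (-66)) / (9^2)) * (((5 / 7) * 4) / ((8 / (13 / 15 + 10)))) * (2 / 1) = 4238 / 56133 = 0.08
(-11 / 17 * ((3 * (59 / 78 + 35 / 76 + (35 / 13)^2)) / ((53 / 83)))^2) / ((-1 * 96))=8062928678921699 / 756262363104768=10.66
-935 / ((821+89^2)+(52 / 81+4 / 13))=-984555 / 9206326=-0.11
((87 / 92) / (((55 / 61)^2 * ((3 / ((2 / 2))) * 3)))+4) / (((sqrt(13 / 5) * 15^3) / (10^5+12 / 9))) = 19889740193 * sqrt(65) / 2113340625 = 75.88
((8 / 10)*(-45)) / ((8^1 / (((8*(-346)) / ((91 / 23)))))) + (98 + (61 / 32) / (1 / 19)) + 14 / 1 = 9599229 / 2912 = 3296.44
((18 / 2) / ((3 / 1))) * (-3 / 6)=-3 / 2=-1.50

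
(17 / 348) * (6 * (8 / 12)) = 17 / 87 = 0.20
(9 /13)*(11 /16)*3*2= 297 /104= 2.86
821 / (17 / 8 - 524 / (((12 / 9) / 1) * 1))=-6568 / 3127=-2.10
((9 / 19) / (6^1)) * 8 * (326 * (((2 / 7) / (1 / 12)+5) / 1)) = 230808 / 133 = 1735.40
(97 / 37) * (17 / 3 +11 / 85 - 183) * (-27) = 39448251 / 3145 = 12543.16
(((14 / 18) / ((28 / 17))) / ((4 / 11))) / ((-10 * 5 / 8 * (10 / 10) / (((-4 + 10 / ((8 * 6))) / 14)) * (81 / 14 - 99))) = -17017 / 28188000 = -0.00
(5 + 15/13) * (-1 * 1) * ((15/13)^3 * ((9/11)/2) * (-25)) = 30375000/314171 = 96.68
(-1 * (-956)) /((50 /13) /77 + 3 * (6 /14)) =136708 /191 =715.75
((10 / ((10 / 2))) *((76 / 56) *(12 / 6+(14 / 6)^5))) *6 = 657134 / 567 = 1158.97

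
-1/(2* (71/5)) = -5/142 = -0.04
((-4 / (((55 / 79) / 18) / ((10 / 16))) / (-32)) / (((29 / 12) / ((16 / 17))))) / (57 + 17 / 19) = 0.01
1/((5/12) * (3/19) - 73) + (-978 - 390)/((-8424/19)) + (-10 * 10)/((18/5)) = -1780291/72059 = -24.71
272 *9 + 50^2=4948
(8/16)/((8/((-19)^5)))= -2476099/16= -154756.19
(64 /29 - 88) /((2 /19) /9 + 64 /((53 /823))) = -11274372 /130601761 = -0.09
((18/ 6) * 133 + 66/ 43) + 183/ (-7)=112692/ 301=374.39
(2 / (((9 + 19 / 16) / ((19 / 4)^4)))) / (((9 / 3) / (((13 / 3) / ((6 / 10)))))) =8470865 / 35208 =240.59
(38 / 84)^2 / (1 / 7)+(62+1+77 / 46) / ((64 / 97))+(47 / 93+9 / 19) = 100.43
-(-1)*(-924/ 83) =-924/ 83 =-11.13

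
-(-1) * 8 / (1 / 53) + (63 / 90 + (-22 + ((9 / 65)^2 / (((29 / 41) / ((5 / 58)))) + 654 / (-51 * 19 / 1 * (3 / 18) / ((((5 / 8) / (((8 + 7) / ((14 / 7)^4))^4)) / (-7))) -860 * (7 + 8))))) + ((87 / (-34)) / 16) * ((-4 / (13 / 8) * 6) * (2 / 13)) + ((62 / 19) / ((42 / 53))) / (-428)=10446064318352198363393 / 25920803833654793700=403.00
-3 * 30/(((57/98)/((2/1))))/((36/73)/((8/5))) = -57232/57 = -1004.07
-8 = -8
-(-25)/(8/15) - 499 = -3617/8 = -452.12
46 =46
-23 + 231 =208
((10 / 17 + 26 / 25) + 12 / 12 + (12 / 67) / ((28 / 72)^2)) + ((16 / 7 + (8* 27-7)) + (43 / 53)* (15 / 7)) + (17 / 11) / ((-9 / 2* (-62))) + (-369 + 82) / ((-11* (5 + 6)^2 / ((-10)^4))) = 65168371870850342 / 27461100726675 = 2373.12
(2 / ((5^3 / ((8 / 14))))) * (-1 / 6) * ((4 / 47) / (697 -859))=8 / 9993375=0.00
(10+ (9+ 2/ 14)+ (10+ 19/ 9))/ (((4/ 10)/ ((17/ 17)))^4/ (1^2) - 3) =-111875/ 10647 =-10.51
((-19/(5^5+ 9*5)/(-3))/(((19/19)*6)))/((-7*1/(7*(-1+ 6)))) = -19/11412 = -0.00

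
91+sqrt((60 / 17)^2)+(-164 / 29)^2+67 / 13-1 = 24285385 / 185861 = 130.66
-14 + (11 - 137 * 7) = -962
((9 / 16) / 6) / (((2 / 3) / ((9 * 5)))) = 405 / 64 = 6.33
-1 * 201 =-201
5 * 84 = 420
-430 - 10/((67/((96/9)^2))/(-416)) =4000550/603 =6634.41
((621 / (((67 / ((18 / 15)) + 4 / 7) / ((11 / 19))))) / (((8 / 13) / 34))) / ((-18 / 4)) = -153153 / 1957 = -78.26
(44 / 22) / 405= 2 / 405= 0.00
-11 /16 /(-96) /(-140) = -11 /215040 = -0.00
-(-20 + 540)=-520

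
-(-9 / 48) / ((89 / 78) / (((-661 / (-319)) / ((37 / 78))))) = 0.72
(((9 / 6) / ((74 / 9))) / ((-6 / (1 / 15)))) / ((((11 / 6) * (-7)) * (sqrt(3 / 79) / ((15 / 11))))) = 9 * sqrt(237) / 125356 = 0.00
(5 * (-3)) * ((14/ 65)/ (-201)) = 14/ 871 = 0.02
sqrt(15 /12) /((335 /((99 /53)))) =99* sqrt(5) /35510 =0.01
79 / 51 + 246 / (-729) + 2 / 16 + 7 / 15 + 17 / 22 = 4682177 / 1817640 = 2.58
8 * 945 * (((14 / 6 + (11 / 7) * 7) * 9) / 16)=56700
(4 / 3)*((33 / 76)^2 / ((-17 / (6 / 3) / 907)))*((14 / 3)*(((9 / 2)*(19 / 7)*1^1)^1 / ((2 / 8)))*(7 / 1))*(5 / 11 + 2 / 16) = -1885653 / 76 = -24811.22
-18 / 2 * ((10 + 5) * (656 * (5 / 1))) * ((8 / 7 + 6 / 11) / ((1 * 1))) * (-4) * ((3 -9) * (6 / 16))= -518076000 / 77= -6728259.74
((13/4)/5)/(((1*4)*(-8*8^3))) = -13/327680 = -0.00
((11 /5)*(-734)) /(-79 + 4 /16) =32296 /1575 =20.51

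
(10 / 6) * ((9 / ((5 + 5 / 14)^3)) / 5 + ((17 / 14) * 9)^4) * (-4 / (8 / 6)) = -128433218147879 / 1800750000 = -71322.07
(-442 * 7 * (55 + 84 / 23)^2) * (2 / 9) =-11260928588 / 4761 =-2365244.40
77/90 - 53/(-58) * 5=7079/1305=5.42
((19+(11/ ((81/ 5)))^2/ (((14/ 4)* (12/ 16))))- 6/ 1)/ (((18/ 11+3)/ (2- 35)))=-219657713/ 2342277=-93.78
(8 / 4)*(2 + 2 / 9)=40 / 9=4.44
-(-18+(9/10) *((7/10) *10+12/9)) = 21/2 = 10.50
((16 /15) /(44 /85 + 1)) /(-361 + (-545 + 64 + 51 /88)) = -23936 /28655415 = -0.00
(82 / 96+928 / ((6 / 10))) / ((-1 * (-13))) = 74281 / 624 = 119.04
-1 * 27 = -27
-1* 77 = -77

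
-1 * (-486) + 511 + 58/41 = 40935/41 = 998.41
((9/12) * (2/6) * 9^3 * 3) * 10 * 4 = 21870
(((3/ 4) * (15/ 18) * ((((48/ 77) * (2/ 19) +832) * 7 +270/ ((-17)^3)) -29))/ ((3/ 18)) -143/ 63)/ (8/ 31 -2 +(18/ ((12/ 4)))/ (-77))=-174311056559191/ 14597977248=-11940.77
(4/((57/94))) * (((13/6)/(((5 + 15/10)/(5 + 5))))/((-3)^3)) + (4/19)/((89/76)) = -260768/410913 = -0.63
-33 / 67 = -0.49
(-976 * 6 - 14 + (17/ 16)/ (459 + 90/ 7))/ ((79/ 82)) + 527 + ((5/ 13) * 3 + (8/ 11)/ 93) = -51495447628369/ 9253869768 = -5564.75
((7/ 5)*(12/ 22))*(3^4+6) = 3654/ 55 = 66.44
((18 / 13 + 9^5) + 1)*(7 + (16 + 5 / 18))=160826446 / 117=1374585.01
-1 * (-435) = 435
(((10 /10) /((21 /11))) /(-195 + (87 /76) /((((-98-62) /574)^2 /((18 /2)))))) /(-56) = 668800 /4461901731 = 0.00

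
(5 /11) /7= 5 /77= 0.06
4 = 4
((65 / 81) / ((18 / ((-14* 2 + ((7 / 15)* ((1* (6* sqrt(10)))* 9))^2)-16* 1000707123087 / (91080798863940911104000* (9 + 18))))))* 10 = 467877509724120781473744647 / 165994755929532310487040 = 2818.63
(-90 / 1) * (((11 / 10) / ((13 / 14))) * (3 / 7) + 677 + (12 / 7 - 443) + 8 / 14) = -21311.41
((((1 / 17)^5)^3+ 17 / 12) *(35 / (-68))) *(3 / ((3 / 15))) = -8515708578241701986275 / 778579070010669895696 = -10.94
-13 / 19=-0.68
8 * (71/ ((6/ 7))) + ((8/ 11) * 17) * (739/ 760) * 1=2115149/ 3135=674.69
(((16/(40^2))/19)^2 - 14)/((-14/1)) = 50539999/50540000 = 1.00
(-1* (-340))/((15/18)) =408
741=741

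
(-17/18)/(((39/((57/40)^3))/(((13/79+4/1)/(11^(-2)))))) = -4641848827/131456000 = -35.31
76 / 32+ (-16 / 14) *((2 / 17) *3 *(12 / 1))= -2.47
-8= -8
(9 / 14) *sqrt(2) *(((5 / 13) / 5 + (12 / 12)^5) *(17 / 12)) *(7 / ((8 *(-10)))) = -357 *sqrt(2) / 4160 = -0.12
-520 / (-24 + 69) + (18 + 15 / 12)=277 / 36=7.69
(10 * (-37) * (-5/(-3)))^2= 3422500/9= 380277.78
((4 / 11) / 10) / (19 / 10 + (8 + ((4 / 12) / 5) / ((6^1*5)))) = 45 / 12254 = 0.00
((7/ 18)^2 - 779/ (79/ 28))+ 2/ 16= -14120035/ 51192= -275.83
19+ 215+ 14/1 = 248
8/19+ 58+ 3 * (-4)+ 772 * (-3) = -43122/19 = -2269.58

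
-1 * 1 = -1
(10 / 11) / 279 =10 / 3069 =0.00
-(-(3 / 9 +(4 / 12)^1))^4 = -16 / 81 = -0.20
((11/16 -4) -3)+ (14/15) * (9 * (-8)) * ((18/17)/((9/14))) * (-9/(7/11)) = 2120311/1360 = 1559.05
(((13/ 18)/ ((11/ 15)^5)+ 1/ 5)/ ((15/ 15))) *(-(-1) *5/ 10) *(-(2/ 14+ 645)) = -6555512533/ 5636785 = -1162.99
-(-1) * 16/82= 0.20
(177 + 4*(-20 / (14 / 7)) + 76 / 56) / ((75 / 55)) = 21307 / 210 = 101.46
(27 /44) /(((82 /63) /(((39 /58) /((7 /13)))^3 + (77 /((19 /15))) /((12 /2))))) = 3732215275071 /655390573376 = 5.69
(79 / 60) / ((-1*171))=-79 / 10260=-0.01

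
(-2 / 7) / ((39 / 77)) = -22 / 39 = -0.56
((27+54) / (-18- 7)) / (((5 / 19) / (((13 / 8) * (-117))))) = 2340819 / 1000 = 2340.82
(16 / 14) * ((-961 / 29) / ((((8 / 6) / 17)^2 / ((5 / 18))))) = -1388645 / 812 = -1710.15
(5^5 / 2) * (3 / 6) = 3125 / 4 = 781.25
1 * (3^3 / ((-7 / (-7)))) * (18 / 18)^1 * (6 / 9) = 18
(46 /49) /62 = 23 /1519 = 0.02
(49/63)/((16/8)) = 7/18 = 0.39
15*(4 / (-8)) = -7.50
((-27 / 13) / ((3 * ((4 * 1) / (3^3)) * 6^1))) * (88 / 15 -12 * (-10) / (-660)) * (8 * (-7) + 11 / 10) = 6951987 / 28600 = 243.08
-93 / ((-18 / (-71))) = -2201 / 6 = -366.83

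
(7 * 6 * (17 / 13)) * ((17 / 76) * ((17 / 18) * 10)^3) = 1242374875 / 120042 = 10349.50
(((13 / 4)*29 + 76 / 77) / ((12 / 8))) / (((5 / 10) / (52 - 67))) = -146665 / 77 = -1904.74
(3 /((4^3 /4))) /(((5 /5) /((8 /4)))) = 3 /8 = 0.38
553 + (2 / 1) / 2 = 554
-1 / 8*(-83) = 83 / 8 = 10.38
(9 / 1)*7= 63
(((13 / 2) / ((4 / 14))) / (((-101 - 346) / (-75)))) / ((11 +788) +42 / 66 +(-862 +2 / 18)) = -225225 / 3673148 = -0.06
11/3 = 3.67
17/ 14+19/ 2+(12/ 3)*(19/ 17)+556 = 67971/ 119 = 571.18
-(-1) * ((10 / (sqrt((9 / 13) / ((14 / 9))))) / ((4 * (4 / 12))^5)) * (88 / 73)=1485 * sqrt(182) / 4672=4.29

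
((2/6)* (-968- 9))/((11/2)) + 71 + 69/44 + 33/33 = 1895/132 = 14.36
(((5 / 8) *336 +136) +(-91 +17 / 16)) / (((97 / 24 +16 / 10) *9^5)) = 20485 / 26650782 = 0.00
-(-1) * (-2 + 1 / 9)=-17 / 9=-1.89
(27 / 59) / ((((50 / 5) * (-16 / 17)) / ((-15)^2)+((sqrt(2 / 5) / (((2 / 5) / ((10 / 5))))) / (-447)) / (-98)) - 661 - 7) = -1125343182074910120 / 1642770474425498659897 - 38454549525 * sqrt(10) / 1642770474425498659897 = -0.00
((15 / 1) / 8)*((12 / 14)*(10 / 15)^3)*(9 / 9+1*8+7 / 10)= 97 / 21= 4.62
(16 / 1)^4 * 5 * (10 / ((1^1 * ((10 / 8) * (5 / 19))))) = 9961472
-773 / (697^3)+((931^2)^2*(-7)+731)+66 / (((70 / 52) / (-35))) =-1780717793435137497109 / 338608873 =-5258922418832.00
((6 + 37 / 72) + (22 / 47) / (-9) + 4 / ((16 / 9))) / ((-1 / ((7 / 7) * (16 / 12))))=-9827 / 846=-11.62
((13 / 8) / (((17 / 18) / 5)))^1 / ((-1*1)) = -585 / 68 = -8.60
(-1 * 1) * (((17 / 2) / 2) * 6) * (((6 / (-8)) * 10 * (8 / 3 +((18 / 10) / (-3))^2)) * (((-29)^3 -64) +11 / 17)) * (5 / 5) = -28308489 / 2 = -14154244.50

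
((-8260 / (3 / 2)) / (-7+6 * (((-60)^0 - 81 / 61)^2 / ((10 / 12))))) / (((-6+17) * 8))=7683865 / 764511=10.05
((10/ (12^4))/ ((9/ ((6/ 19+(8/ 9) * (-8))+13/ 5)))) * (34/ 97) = -60979/ 773883072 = -0.00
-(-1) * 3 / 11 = 0.27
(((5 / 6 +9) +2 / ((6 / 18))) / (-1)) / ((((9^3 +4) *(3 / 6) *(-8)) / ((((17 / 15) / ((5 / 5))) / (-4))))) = -323 / 211104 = -0.00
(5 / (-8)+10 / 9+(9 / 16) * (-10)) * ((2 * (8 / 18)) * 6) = -740 / 27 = -27.41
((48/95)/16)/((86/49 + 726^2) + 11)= 0.00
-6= -6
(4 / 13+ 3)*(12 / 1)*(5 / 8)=645 / 26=24.81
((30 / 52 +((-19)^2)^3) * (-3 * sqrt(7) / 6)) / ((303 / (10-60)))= 302770525 * sqrt(7) / 78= 10269942.48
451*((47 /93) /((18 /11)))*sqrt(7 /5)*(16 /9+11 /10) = 60390253*sqrt(35) /753300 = 474.28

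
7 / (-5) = -7 / 5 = -1.40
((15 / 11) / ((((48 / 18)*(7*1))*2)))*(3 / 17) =135 / 20944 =0.01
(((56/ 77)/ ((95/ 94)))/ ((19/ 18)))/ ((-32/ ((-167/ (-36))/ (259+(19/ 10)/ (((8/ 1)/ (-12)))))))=-167/ 432839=-0.00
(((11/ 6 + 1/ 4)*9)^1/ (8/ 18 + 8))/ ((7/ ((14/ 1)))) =675/ 152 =4.44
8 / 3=2.67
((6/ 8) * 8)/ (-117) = -2/ 39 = -0.05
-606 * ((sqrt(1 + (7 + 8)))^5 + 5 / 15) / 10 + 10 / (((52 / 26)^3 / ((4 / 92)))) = -28554291 / 460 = -62074.55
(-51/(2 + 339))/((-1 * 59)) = 51/20119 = 0.00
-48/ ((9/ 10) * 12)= -40/ 9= -4.44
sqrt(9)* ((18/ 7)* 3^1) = 162/ 7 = 23.14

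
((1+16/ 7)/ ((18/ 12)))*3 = 46/ 7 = 6.57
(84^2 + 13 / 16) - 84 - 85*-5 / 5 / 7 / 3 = 2344225 / 336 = 6976.86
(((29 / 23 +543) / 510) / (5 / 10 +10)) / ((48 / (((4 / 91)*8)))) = 25036 / 33624045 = 0.00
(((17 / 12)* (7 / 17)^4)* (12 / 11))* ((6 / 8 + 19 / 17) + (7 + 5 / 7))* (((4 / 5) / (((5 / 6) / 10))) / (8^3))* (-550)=-23466345 / 5345344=-4.39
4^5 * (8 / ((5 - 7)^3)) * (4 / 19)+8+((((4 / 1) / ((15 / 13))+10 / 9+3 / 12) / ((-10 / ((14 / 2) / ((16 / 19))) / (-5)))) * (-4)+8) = -7656443 / 27360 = -279.84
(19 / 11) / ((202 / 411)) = 7809 / 2222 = 3.51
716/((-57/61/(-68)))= 2969968/57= 52104.70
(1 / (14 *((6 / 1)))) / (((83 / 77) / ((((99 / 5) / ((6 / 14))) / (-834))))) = -0.00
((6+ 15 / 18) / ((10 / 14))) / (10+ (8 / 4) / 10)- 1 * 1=-19 / 306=-0.06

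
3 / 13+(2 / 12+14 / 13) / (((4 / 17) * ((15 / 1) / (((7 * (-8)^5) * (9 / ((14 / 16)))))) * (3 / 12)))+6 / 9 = -648413009 / 195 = -3325194.92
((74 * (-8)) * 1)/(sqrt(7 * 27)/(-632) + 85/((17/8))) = -9458360320/639078211-1122432 * sqrt(21)/639078211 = -14.81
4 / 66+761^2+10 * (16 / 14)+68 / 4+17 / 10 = 1337839247 / 2310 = 579151.19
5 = 5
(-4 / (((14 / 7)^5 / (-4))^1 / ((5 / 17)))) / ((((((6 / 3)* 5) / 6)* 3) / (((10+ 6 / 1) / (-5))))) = -0.09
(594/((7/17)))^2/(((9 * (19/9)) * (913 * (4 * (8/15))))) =56.23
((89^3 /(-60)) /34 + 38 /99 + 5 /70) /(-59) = 162633299 /27803160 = 5.85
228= 228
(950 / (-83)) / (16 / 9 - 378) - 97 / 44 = -13442243 / 6182836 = -2.17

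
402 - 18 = 384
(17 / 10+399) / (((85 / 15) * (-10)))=-12021 / 1700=-7.07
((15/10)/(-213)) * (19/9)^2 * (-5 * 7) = 12635/11502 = 1.10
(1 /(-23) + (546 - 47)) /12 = 2869 /69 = 41.58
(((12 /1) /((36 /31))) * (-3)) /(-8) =31 /8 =3.88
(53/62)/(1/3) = 159/62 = 2.56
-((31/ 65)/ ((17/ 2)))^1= -62/ 1105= -0.06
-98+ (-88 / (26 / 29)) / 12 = -4141 / 39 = -106.18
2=2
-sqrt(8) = -2 * sqrt(2) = -2.83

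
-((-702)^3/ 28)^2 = -7480018812358404/ 49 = -152653445150171.51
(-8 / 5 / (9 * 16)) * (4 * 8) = -16 / 45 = -0.36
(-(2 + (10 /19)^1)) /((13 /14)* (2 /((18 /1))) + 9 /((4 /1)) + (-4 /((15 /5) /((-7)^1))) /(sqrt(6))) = 7172928 /10836365 - 4741632* sqrt(6) /10836365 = -0.41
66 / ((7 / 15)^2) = 14850 / 49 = 303.06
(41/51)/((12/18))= 41/34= 1.21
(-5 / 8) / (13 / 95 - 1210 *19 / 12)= 1425 / 4367788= 0.00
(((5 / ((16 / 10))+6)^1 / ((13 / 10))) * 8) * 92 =67160 / 13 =5166.15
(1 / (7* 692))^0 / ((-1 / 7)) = -7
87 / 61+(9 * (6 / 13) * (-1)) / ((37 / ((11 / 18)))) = 39834 / 29341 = 1.36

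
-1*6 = -6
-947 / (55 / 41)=-38827 / 55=-705.95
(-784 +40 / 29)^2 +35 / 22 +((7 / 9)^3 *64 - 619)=8253387343825 / 13487958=611907.85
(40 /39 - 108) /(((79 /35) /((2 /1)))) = -94.79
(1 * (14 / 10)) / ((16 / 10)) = 7 / 8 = 0.88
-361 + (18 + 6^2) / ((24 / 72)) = -199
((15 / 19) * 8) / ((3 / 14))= 560 / 19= 29.47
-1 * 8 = -8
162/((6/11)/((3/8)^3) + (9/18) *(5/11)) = 32076/2093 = 15.33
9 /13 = 0.69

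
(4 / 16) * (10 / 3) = 0.83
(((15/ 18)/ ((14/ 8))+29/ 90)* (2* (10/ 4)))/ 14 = 503/ 1764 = 0.29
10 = 10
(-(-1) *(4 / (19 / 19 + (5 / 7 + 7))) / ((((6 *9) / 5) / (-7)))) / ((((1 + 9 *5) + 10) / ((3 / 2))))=-35 / 4392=-0.01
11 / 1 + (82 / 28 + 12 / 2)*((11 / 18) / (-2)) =4169 / 504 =8.27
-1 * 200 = -200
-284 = -284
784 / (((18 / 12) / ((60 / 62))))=15680 / 31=505.81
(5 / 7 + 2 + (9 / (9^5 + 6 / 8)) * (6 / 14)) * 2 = 427418 / 78733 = 5.43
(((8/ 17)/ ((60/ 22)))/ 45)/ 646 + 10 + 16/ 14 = 289101304/ 25944975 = 11.14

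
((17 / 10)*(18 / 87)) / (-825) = -17 / 39875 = -0.00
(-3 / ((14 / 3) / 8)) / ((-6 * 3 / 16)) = 32 / 7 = 4.57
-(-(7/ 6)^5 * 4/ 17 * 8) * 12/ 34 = 33614/ 23409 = 1.44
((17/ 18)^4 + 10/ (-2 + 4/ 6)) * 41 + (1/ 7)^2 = -1413827215/ 5143824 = -274.86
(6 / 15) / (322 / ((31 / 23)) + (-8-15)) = 62 / 33465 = 0.00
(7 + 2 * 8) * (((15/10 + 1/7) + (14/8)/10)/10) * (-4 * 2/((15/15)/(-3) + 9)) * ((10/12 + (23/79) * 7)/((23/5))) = -692749/287560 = -2.41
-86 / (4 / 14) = -301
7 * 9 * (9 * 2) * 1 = 1134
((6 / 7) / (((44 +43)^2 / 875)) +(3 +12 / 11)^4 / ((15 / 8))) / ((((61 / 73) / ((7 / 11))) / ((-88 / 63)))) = -3224533370000 / 20279644407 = -159.00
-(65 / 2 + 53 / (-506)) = -8196 / 253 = -32.40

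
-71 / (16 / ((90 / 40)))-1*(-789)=49857 / 64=779.02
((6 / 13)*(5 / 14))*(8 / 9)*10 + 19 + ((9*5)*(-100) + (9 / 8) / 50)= -489162743 / 109200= -4479.51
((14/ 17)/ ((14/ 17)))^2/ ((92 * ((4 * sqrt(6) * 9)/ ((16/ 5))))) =sqrt(6)/ 6210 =0.00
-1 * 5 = -5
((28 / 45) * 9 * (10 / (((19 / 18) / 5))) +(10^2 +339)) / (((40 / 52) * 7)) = 173953 / 1330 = 130.79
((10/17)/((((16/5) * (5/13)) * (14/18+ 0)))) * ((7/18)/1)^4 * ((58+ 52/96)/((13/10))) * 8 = 12047875/2379456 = 5.06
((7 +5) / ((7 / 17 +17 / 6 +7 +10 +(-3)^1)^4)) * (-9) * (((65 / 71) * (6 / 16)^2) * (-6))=641138098770 / 679706943653831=0.00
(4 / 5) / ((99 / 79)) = 316 / 495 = 0.64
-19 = -19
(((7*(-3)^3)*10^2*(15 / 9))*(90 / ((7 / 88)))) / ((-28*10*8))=111375 / 7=15910.71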